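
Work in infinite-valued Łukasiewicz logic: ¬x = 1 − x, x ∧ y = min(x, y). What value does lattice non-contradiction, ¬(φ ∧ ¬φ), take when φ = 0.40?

¬φ = 1 − 0.40 = 0.60
φ ∧ ¬φ = min(0.40, 0.60) = 0.40
¬(φ ∧ ¬φ) = 1 − 0.40 = 0.60
(The value 0.60 < 1 shows this instance is not satisfied; not a Ł∞-tautology — its value is 1 − min(a, 1−a).)

0.60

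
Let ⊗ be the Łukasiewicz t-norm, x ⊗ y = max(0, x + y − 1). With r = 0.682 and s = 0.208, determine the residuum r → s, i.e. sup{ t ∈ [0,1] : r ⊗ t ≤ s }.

The residuum of the Łukasiewicz t-norm gives the supremum: min(1, 1 − 0.682 + 0.208).
1 − 0.682 + 0.208 = 0.526, so t = min(1, 0.526) = 0.526.
Check: 0.682 ⊗ 0.526 = max(0, 0.208) = 0.208 ≤ 0.208.

0.526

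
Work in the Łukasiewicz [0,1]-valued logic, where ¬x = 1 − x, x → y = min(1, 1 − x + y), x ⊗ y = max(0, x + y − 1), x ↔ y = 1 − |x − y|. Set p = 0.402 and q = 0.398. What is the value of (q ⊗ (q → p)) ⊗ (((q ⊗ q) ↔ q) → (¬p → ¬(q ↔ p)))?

0.202

q → p = min(1, 1 − 0.398 + 0.402) = min(1, 1.004) = 1.000
q ⊗ (q → p) = max(0, 0.398 + 1.000 − 1) = max(0, 0.398) = 0.398
q ⊗ q = max(0, 0.398 + 0.398 − 1) = max(0, -0.204) = 0.000
(q ⊗ q) ↔ q = 1 − |0.000 − 0.398| = 1 − 0.398 = 0.602
¬p = 1 − 0.402 = 0.598
q ↔ p = 1 − |0.398 − 0.402| = 1 − 0.004 = 0.996
¬(q ↔ p) = 1 − 0.996 = 0.004
¬p → ¬(q ↔ p) = min(1, 1 − 0.598 + 0.004) = min(1, 0.406) = 0.406
((q ⊗ q) ↔ q) → (¬p → ¬(q ↔ p)) = min(1, 1 − 0.602 + 0.406) = min(1, 0.804) = 0.804
(q ⊗ (q → p)) ⊗ (((q ⊗ q) ↔ q) → (¬p → ¬(q ↔ p))) = max(0, 0.398 + 0.804 − 1) = max(0, 0.202) = 0.202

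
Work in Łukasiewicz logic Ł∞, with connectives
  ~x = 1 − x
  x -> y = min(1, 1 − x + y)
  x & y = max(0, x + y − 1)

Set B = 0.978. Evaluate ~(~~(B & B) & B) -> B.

B & B = max(0, 0.978 + 0.978 − 1) = max(0, 0.956) = 0.956
~(B & B) = 1 − 0.956 = 0.044
~~(B & B) = 1 − 0.044 = 0.956
~~(B & B) & B = max(0, 0.956 + 0.978 − 1) = max(0, 0.934) = 0.934
~(~~(B & B) & B) = 1 − 0.934 = 0.066
~(~~(B & B) & B) -> B = min(1, 1 − 0.066 + 0.978) = min(1, 1.912) = 1.000

1.000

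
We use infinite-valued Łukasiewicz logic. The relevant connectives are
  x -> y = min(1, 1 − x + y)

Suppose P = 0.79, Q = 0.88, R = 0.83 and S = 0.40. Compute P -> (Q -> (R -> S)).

0.90

R -> S = min(1, 1 − 0.83 + 0.40) = min(1, 0.57) = 0.57
Q -> (R -> S) = min(1, 1 − 0.88 + 0.57) = min(1, 0.69) = 0.69
P -> (Q -> (R -> S)) = min(1, 1 − 0.79 + 0.69) = min(1, 0.90) = 0.90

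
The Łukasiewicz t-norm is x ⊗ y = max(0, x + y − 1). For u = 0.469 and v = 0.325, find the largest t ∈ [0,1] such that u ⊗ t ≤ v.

The residuum of the Łukasiewicz t-norm gives the supremum: min(1, 1 − 0.469 + 0.325).
1 − 0.469 + 0.325 = 0.856, so t = min(1, 0.856) = 0.856.
Check: 0.469 ⊗ 0.856 = max(0, 0.325) = 0.325 ≤ 0.325.

0.856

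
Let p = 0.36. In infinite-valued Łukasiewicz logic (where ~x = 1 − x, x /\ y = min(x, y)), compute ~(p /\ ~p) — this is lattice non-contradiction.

~p = 1 − 0.36 = 0.64
p /\ ~p = min(0.36, 0.64) = 0.36
~(p /\ ~p) = 1 − 0.36 = 0.64
(The value 0.64 < 1 shows this instance is not satisfied; not a Ł∞-tautology — its value is 1 − min(a, 1−a).)

0.64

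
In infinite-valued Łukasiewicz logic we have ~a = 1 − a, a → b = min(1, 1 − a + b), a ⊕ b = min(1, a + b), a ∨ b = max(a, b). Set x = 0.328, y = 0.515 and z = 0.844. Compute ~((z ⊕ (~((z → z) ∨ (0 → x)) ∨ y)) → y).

0.485

z → z = min(1, 1 − 0.844 + 0.844) = min(1, 1.000) = 1.000
0 → x = min(1, 1 − 0.000 + 0.328) = min(1, 1.328) = 1.000
(z → z) ∨ (0 → x) = max(1.000, 1.000) = 1.000
~((z → z) ∨ (0 → x)) = 1 − 1.000 = 0.000
~((z → z) ∨ (0 → x)) ∨ y = max(0.000, 0.515) = 0.515
z ⊕ (~((z → z) ∨ (0 → x)) ∨ y) = min(1, 0.844 + 0.515) = min(1, 1.359) = 1.000
(z ⊕ (~((z → z) ∨ (0 → x)) ∨ y)) → y = min(1, 1 − 1.000 + 0.515) = min(1, 0.515) = 0.515
~((z ⊕ (~((z → z) ∨ (0 → x)) ∨ y)) → y) = 1 − 0.515 = 0.485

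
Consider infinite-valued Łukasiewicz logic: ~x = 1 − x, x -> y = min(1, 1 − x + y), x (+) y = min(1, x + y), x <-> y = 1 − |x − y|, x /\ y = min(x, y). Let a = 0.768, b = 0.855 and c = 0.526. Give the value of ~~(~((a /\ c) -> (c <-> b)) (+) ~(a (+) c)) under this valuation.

a /\ c = min(0.768, 0.526) = 0.526
c <-> b = 1 − |0.526 − 0.855| = 1 − 0.329 = 0.671
(a /\ c) -> (c <-> b) = min(1, 1 − 0.526 + 0.671) = min(1, 1.145) = 1.000
~((a /\ c) -> (c <-> b)) = 1 − 1.000 = 0.000
a (+) c = min(1, 0.768 + 0.526) = min(1, 1.294) = 1.000
~(a (+) c) = 1 − 1.000 = 0.000
~((a /\ c) -> (c <-> b)) (+) ~(a (+) c) = min(1, 0.000 + 0.000) = min(1, 0.000) = 0.000
~(~((a /\ c) -> (c <-> b)) (+) ~(a (+) c)) = 1 − 0.000 = 1.000
~~(~((a /\ c) -> (c <-> b)) (+) ~(a (+) c)) = 1 − 1.000 = 0.000

0.000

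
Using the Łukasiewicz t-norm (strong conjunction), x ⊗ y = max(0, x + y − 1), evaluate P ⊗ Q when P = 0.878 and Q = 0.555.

0.433

P ⊗ Q = max(0, 0.878 + 0.555 − 1) = max(0, 0.433) = 0.433
For comparison, the Gödel (minimum) t-norm min(x, y) would give 0.555.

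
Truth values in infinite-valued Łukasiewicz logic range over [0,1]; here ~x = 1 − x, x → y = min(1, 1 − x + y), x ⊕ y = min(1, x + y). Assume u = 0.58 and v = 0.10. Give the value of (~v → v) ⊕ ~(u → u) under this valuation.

0.20

~v = 1 − 0.10 = 0.90
~v → v = min(1, 1 − 0.90 + 0.10) = min(1, 0.20) = 0.20
u → u = min(1, 1 − 0.58 + 0.58) = min(1, 1.00) = 1.00
~(u → u) = 1 − 1.00 = 0.00
(~v → v) ⊕ ~(u → u) = min(1, 0.20 + 0.00) = min(1, 0.20) = 0.20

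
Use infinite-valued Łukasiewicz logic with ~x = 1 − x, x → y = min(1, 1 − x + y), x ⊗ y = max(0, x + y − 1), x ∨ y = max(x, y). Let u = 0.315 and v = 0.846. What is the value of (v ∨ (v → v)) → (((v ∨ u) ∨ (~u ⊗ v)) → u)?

v → v = min(1, 1 − 0.846 + 0.846) = min(1, 1.000) = 1.000
v ∨ (v → v) = max(0.846, 1.000) = 1.000
v ∨ u = max(0.846, 0.315) = 0.846
~u = 1 − 0.315 = 0.685
~u ⊗ v = max(0, 0.685 + 0.846 − 1) = max(0, 0.531) = 0.531
(v ∨ u) ∨ (~u ⊗ v) = max(0.846, 0.531) = 0.846
((v ∨ u) ∨ (~u ⊗ v)) → u = min(1, 1 − 0.846 + 0.315) = min(1, 0.469) = 0.469
(v ∨ (v → v)) → (((v ∨ u) ∨ (~u ⊗ v)) → u) = min(1, 1 − 1.000 + 0.469) = min(1, 0.469) = 0.469

0.469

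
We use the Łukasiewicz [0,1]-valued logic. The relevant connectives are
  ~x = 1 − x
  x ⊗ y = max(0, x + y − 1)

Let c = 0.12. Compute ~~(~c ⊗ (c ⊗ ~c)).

~c = 1 − 0.12 = 0.88
c ⊗ ~c = max(0, 0.12 + 0.88 − 1) = max(0, 0.00) = 0.00
~c ⊗ (c ⊗ ~c) = max(0, 0.88 + 0.00 − 1) = max(0, -0.12) = 0.00
~(~c ⊗ (c ⊗ ~c)) = 1 − 0.00 = 1.00
~~(~c ⊗ (c ⊗ ~c)) = 1 − 1.00 = 0.00

0.00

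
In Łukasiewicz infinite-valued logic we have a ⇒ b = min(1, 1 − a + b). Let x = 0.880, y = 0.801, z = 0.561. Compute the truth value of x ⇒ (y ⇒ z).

y ⇒ z = min(1, 1 − 0.801 + 0.561) = min(1, 0.760) = 0.760
x ⇒ (y ⇒ z) = min(1, 1 − 0.880 + 0.760) = min(1, 0.880) = 0.880

0.880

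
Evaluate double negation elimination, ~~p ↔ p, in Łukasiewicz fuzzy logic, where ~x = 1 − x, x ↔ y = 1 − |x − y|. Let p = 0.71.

1.00

~p = 1 − 0.71 = 0.29
~~p = 1 − 0.29 = 0.71
~~p ↔ p = 1 − |0.71 − 0.71| = 1 − 0.00 = 1.00
(As expected: always 1 in Ł∞ since negation is involutive.)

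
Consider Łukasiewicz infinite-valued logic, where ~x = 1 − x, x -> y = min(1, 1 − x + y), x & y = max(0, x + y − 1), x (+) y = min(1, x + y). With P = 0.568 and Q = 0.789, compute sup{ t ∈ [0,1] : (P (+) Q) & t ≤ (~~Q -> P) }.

0.779

P (+) Q = min(1, 0.568 + 0.789) = min(1, 1.357) = 1.000
So the left factor is P (+) Q = 1.000.
~Q = 1 − 0.789 = 0.211
~~Q = 1 − 0.211 = 0.789
~~Q -> P = min(1, 1 − 0.789 + 0.568) = min(1, 0.779) = 0.779
So the right-hand bound is ~~Q -> P = 0.779.
The residuum of the Łukasiewicz t-norm gives the supremum: min(1, 1 − 1.000 + 0.779).
1 − 1.000 + 0.779 = 0.779, so t = min(1, 0.779) = 0.779.
Check: 1.000 & 0.779 = max(0, 0.779) = 0.779 ≤ 0.779.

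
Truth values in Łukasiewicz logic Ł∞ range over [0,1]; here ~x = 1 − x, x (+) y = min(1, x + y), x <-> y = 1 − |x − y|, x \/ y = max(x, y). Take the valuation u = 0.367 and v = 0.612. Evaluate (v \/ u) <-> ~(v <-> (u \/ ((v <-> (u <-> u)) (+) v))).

v \/ u = max(0.612, 0.367) = 0.612
u <-> u = 1 − |0.367 − 0.367| = 1 − 0.000 = 1.000
v <-> (u <-> u) = 1 − |0.612 − 1.000| = 1 − 0.388 = 0.612
(v <-> (u <-> u)) (+) v = min(1, 0.612 + 0.612) = min(1, 1.224) = 1.000
u \/ ((v <-> (u <-> u)) (+) v) = max(0.367, 1.000) = 1.000
v <-> (u \/ ((v <-> (u <-> u)) (+) v)) = 1 − |0.612 − 1.000| = 1 − 0.388 = 0.612
~(v <-> (u \/ ((v <-> (u <-> u)) (+) v))) = 1 − 0.612 = 0.388
(v \/ u) <-> ~(v <-> (u \/ ((v <-> (u <-> u)) (+) v))) = 1 − |0.612 − 0.388| = 1 − 0.224 = 0.776

0.776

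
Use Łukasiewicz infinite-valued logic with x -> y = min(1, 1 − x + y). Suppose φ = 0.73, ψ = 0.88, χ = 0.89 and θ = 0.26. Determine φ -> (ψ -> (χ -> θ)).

0.76

χ -> θ = min(1, 1 − 0.89 + 0.26) = min(1, 0.37) = 0.37
ψ -> (χ -> θ) = min(1, 1 − 0.88 + 0.37) = min(1, 0.49) = 0.49
φ -> (ψ -> (χ -> θ)) = min(1, 1 − 0.73 + 0.49) = min(1, 0.76) = 0.76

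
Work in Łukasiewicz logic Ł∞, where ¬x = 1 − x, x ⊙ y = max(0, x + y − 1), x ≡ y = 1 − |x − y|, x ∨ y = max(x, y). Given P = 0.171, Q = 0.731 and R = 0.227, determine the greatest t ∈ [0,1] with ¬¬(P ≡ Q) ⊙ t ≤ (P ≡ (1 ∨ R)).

0.731

P ≡ Q = 1 − |0.171 − 0.731| = 1 − 0.560 = 0.440
¬(P ≡ Q) = 1 − 0.440 = 0.560
¬¬(P ≡ Q) = 1 − 0.560 = 0.440
So the left factor is ¬¬(P ≡ Q) = 0.440.
1 ∨ R = max(1.000, 0.227) = 1.000
P ≡ (1 ∨ R) = 1 − |0.171 − 1.000| = 1 − 0.829 = 0.171
So the right-hand bound is P ≡ (1 ∨ R) = 0.171.
The residuum of the Łukasiewicz t-norm gives the supremum: min(1, 1 − 0.440 + 0.171).
1 − 0.440 + 0.171 = 0.731, so t = min(1, 0.731) = 0.731.
Check: 0.440 ⊙ 0.731 = max(0, 0.171) = 0.171 ≤ 0.171.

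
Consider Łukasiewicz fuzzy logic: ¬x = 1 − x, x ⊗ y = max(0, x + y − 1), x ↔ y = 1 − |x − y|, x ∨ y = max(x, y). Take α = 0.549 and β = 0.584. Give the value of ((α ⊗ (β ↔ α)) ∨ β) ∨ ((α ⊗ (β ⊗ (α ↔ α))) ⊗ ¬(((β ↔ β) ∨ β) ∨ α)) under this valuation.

β ↔ α = 1 − |0.584 − 0.549| = 1 − 0.035 = 0.965
α ⊗ (β ↔ α) = max(0, 0.549 + 0.965 − 1) = max(0, 0.514) = 0.514
(α ⊗ (β ↔ α)) ∨ β = max(0.514, 0.584) = 0.584
α ↔ α = 1 − |0.549 − 0.549| = 1 − 0.000 = 1.000
β ⊗ (α ↔ α) = max(0, 0.584 + 1.000 − 1) = max(0, 0.584) = 0.584
α ⊗ (β ⊗ (α ↔ α)) = max(0, 0.549 + 0.584 − 1) = max(0, 0.133) = 0.133
β ↔ β = 1 − |0.584 − 0.584| = 1 − 0.000 = 1.000
(β ↔ β) ∨ β = max(1.000, 0.584) = 1.000
((β ↔ β) ∨ β) ∨ α = max(1.000, 0.549) = 1.000
¬(((β ↔ β) ∨ β) ∨ α) = 1 − 1.000 = 0.000
(α ⊗ (β ⊗ (α ↔ α))) ⊗ ¬(((β ↔ β) ∨ β) ∨ α) = max(0, 0.133 + 0.000 − 1) = max(0, -0.867) = 0.000
((α ⊗ (β ↔ α)) ∨ β) ∨ ((α ⊗ (β ⊗ (α ↔ α))) ⊗ ¬(((β ↔ β) ∨ β) ∨ α)) = max(0.584, 0.000) = 0.584

0.584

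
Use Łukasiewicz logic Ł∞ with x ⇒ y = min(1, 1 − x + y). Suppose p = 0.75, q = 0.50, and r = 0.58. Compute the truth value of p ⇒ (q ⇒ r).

1.00

q ⇒ r = min(1, 1 − 0.50 + 0.58) = min(1, 1.08) = 1.00
p ⇒ (q ⇒ r) = min(1, 1 − 0.75 + 1.00) = min(1, 1.25) = 1.00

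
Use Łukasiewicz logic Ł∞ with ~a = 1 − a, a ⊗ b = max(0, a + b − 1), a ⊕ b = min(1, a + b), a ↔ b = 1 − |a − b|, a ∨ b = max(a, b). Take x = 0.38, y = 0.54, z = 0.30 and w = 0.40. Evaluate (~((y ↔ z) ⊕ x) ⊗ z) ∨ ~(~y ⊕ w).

y ↔ z = 1 − |0.54 − 0.30| = 1 − 0.24 = 0.76
(y ↔ z) ⊕ x = min(1, 0.76 + 0.38) = min(1, 1.14) = 1.00
~((y ↔ z) ⊕ x) = 1 − 1.00 = 0.00
~((y ↔ z) ⊕ x) ⊗ z = max(0, 0.00 + 0.30 − 1) = max(0, -0.70) = 0.00
~y = 1 − 0.54 = 0.46
~y ⊕ w = min(1, 0.46 + 0.40) = min(1, 0.86) = 0.86
~(~y ⊕ w) = 1 − 0.86 = 0.14
(~((y ↔ z) ⊕ x) ⊗ z) ∨ ~(~y ⊕ w) = max(0.00, 0.14) = 0.14

0.14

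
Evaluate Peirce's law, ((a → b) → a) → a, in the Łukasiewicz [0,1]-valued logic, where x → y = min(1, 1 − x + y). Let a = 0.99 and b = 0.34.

0.99

a → b = min(1, 1 − 0.99 + 0.34) = min(1, 0.35) = 0.35
(a → b) → a = min(1, 1 − 0.35 + 0.99) = min(1, 1.64) = 1.00
((a → b) → a) → a = min(1, 1 − 1.00 + 0.99) = min(1, 0.99) = 0.99
(The value 0.99 < 1 shows this instance is not satisfied; not a Ł∞-tautology in general.)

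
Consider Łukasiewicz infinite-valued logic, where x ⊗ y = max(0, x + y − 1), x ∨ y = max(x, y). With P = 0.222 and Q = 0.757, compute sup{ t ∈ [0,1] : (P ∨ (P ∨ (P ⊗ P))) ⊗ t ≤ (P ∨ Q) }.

P ⊗ P = max(0, 0.222 + 0.222 − 1) = max(0, -0.556) = 0.000
P ∨ (P ⊗ P) = max(0.222, 0.000) = 0.222
P ∨ (P ∨ (P ⊗ P)) = max(0.222, 0.222) = 0.222
So the left factor is P ∨ (P ∨ (P ⊗ P)) = 0.222.
P ∨ Q = max(0.222, 0.757) = 0.757
So the right-hand bound is P ∨ Q = 0.757.
The residuum of the Łukasiewicz t-norm gives the supremum: min(1, 1 − 0.222 + 0.757).
1 − 0.222 + 0.757 = 1.535, so t = min(1, 1.535) = 1.000.
Check: 0.222 ⊗ 1.000 = max(0, 0.222) = 0.222 ≤ 0.757.

1.000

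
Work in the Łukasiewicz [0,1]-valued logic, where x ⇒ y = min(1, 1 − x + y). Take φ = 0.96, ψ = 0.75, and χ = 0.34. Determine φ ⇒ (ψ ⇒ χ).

ψ ⇒ χ = min(1, 1 − 0.75 + 0.34) = min(1, 0.59) = 0.59
φ ⇒ (ψ ⇒ χ) = min(1, 1 − 0.96 + 0.59) = min(1, 0.63) = 0.63

0.63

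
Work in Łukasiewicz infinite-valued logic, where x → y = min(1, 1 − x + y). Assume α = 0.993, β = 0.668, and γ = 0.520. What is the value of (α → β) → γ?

0.845

α → β = min(1, 1 − 0.993 + 0.668) = min(1, 0.675) = 0.675
(α → β) → γ = min(1, 1 − 0.675 + 0.520) = min(1, 0.845) = 0.845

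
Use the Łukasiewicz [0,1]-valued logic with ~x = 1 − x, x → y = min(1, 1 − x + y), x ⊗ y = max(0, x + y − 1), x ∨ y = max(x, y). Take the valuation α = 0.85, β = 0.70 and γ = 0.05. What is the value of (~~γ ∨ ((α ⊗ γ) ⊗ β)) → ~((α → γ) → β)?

0.95

~γ = 1 − 0.05 = 0.95
~~γ = 1 − 0.95 = 0.05
α ⊗ γ = max(0, 0.85 + 0.05 − 1) = max(0, -0.10) = 0.00
(α ⊗ γ) ⊗ β = max(0, 0.00 + 0.70 − 1) = max(0, -0.30) = 0.00
~~γ ∨ ((α ⊗ γ) ⊗ β) = max(0.05, 0.00) = 0.05
α → γ = min(1, 1 − 0.85 + 0.05) = min(1, 0.20) = 0.20
(α → γ) → β = min(1, 1 − 0.20 + 0.70) = min(1, 1.50) = 1.00
~((α → γ) → β) = 1 − 1.00 = 0.00
(~~γ ∨ ((α ⊗ γ) ⊗ β)) → ~((α → γ) → β) = min(1, 1 − 0.05 + 0.00) = min(1, 0.95) = 0.95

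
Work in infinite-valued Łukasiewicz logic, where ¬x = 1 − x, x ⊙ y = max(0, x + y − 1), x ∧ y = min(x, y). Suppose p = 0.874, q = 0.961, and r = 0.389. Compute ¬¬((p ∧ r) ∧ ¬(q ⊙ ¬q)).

p ∧ r = min(0.874, 0.389) = 0.389
¬q = 1 − 0.961 = 0.039
q ⊙ ¬q = max(0, 0.961 + 0.039 − 1) = max(0, 0.000) = 0.000
¬(q ⊙ ¬q) = 1 − 0.000 = 1.000
(p ∧ r) ∧ ¬(q ⊙ ¬q) = min(0.389, 1.000) = 0.389
¬((p ∧ r) ∧ ¬(q ⊙ ¬q)) = 1 − 0.389 = 0.611
¬¬((p ∧ r) ∧ ¬(q ⊙ ¬q)) = 1 − 0.611 = 0.389

0.389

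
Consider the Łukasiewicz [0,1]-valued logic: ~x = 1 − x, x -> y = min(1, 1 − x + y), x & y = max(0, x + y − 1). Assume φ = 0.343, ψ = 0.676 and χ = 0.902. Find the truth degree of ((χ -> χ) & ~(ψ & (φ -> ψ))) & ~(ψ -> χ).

χ -> χ = min(1, 1 − 0.902 + 0.902) = min(1, 1.000) = 1.000
φ -> ψ = min(1, 1 − 0.343 + 0.676) = min(1, 1.333) = 1.000
ψ & (φ -> ψ) = max(0, 0.676 + 1.000 − 1) = max(0, 0.676) = 0.676
~(ψ & (φ -> ψ)) = 1 − 0.676 = 0.324
(χ -> χ) & ~(ψ & (φ -> ψ)) = max(0, 1.000 + 0.324 − 1) = max(0, 0.324) = 0.324
ψ -> χ = min(1, 1 − 0.676 + 0.902) = min(1, 1.226) = 1.000
~(ψ -> χ) = 1 − 1.000 = 0.000
((χ -> χ) & ~(ψ & (φ -> ψ))) & ~(ψ -> χ) = max(0, 0.324 + 0.000 − 1) = max(0, -0.676) = 0.000

0.000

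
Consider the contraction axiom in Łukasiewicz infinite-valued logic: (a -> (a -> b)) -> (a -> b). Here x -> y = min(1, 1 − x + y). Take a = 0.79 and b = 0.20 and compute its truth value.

0.79

a -> b = min(1, 1 − 0.79 + 0.20) = min(1, 0.41) = 0.41
a -> (a -> b) = min(1, 1 − 0.79 + 0.41) = min(1, 0.62) = 0.62
(a -> (a -> b)) -> (a -> b) = min(1, 1 − 0.62 + 0.41) = min(1, 0.79) = 0.79
(The value 0.79 < 1 shows this instance is not satisfied; fails in Ł∞ (the t-norm is not idempotent).)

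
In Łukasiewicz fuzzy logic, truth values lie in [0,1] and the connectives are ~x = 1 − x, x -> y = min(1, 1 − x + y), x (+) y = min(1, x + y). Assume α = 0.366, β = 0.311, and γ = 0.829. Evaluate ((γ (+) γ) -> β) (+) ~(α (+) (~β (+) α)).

0.311

γ (+) γ = min(1, 0.829 + 0.829) = min(1, 1.658) = 1.000
(γ (+) γ) -> β = min(1, 1 − 1.000 + 0.311) = min(1, 0.311) = 0.311
~β = 1 − 0.311 = 0.689
~β (+) α = min(1, 0.689 + 0.366) = min(1, 1.055) = 1.000
α (+) (~β (+) α) = min(1, 0.366 + 1.000) = min(1, 1.366) = 1.000
~(α (+) (~β (+) α)) = 1 − 1.000 = 0.000
((γ (+) γ) -> β) (+) ~(α (+) (~β (+) α)) = min(1, 0.311 + 0.000) = min(1, 0.311) = 0.311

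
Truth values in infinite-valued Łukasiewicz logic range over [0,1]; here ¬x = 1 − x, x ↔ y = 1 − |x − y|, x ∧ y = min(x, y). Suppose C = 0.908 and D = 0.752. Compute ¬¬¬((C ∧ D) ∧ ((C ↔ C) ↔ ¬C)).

0.908

C ∧ D = min(0.908, 0.752) = 0.752
C ↔ C = 1 − |0.908 − 0.908| = 1 − 0.000 = 1.000
¬C = 1 − 0.908 = 0.092
(C ↔ C) ↔ ¬C = 1 − |1.000 − 0.092| = 1 − 0.908 = 0.092
(C ∧ D) ∧ ((C ↔ C) ↔ ¬C) = min(0.752, 0.092) = 0.092
¬((C ∧ D) ∧ ((C ↔ C) ↔ ¬C)) = 1 − 0.092 = 0.908
¬¬((C ∧ D) ∧ ((C ↔ C) ↔ ¬C)) = 1 − 0.908 = 0.092
¬¬¬((C ∧ D) ∧ ((C ↔ C) ↔ ¬C)) = 1 − 0.092 = 0.908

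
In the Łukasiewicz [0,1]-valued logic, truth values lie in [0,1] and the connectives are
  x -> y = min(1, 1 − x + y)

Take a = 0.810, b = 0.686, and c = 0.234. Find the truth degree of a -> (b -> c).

b -> c = min(1, 1 − 0.686 + 0.234) = min(1, 0.548) = 0.548
a -> (b -> c) = min(1, 1 − 0.810 + 0.548) = min(1, 0.738) = 0.738

0.738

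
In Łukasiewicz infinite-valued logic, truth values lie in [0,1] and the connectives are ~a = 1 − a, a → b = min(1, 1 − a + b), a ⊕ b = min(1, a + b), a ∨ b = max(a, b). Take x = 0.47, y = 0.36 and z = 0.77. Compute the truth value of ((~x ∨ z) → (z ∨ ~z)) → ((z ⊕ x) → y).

~x = 1 − 0.47 = 0.53
~x ∨ z = max(0.53, 0.77) = 0.77
~z = 1 − 0.77 = 0.23
z ∨ ~z = max(0.77, 0.23) = 0.77
(~x ∨ z) → (z ∨ ~z) = min(1, 1 − 0.77 + 0.77) = min(1, 1.00) = 1.00
z ⊕ x = min(1, 0.77 + 0.47) = min(1, 1.24) = 1.00
(z ⊕ x) → y = min(1, 1 − 1.00 + 0.36) = min(1, 0.36) = 0.36
((~x ∨ z) → (z ∨ ~z)) → ((z ⊕ x) → y) = min(1, 1 − 1.00 + 0.36) = min(1, 0.36) = 0.36

0.36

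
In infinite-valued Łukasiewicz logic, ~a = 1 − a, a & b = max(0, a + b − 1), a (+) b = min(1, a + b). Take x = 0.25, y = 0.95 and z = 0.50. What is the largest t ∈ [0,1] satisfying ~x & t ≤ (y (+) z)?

1.00

~x = 1 − 0.25 = 0.75
So the left factor is ~x = 0.75.
y (+) z = min(1, 0.95 + 0.50) = min(1, 1.45) = 1.00
So the right-hand bound is y (+) z = 1.00.
The residuum of the Łukasiewicz t-norm gives the supremum: min(1, 1 − 0.75 + 1.00).
1 − 0.75 + 1.00 = 1.25, so t = min(1, 1.25) = 1.00.
Check: 0.75 & 1.00 = max(0, 0.75) = 0.75 ≤ 1.00.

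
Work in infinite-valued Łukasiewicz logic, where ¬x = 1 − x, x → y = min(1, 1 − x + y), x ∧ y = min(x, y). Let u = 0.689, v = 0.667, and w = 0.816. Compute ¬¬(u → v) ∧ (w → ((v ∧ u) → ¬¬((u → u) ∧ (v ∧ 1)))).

u → v = min(1, 1 − 0.689 + 0.667) = min(1, 0.978) = 0.978
¬(u → v) = 1 − 0.978 = 0.022
¬¬(u → v) = 1 − 0.022 = 0.978
v ∧ u = min(0.667, 0.689) = 0.667
u → u = min(1, 1 − 0.689 + 0.689) = min(1, 1.000) = 1.000
v ∧ 1 = min(0.667, 1.000) = 0.667
(u → u) ∧ (v ∧ 1) = min(1.000, 0.667) = 0.667
¬((u → u) ∧ (v ∧ 1)) = 1 − 0.667 = 0.333
¬¬((u → u) ∧ (v ∧ 1)) = 1 − 0.333 = 0.667
(v ∧ u) → ¬¬((u → u) ∧ (v ∧ 1)) = min(1, 1 − 0.667 + 0.667) = min(1, 1.000) = 1.000
w → ((v ∧ u) → ¬¬((u → u) ∧ (v ∧ 1))) = min(1, 1 − 0.816 + 1.000) = min(1, 1.184) = 1.000
¬¬(u → v) ∧ (w → ((v ∧ u) → ¬¬((u → u) ∧ (v ∧ 1)))) = min(0.978, 1.000) = 0.978

0.978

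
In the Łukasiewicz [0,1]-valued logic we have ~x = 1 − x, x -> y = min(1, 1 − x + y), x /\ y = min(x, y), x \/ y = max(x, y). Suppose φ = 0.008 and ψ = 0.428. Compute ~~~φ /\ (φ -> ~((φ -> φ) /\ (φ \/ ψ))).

~φ = 1 − 0.008 = 0.992
~~φ = 1 − 0.992 = 0.008
~~~φ = 1 − 0.008 = 0.992
φ -> φ = min(1, 1 − 0.008 + 0.008) = min(1, 1.000) = 1.000
φ \/ ψ = max(0.008, 0.428) = 0.428
(φ -> φ) /\ (φ \/ ψ) = min(1.000, 0.428) = 0.428
~((φ -> φ) /\ (φ \/ ψ)) = 1 − 0.428 = 0.572
φ -> ~((φ -> φ) /\ (φ \/ ψ)) = min(1, 1 − 0.008 + 0.572) = min(1, 1.564) = 1.000
~~~φ /\ (φ -> ~((φ -> φ) /\ (φ \/ ψ))) = min(0.992, 1.000) = 0.992

0.992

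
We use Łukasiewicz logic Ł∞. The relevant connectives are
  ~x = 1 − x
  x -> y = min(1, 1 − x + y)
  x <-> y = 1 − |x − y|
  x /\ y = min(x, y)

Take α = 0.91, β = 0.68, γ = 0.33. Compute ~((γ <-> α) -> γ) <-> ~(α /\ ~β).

0.41

γ <-> α = 1 − |0.33 − 0.91| = 1 − 0.58 = 0.42
(γ <-> α) -> γ = min(1, 1 − 0.42 + 0.33) = min(1, 0.91) = 0.91
~((γ <-> α) -> γ) = 1 − 0.91 = 0.09
~β = 1 − 0.68 = 0.32
α /\ ~β = min(0.91, 0.32) = 0.32
~(α /\ ~β) = 1 − 0.32 = 0.68
~((γ <-> α) -> γ) <-> ~(α /\ ~β) = 1 − |0.09 − 0.68| = 1 − 0.59 = 0.41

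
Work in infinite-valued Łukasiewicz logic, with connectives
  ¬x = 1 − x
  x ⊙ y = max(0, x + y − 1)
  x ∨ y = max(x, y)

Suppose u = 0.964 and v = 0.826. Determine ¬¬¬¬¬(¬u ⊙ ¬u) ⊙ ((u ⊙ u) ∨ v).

¬u = 1 − 0.964 = 0.036
¬u ⊙ ¬u = max(0, 0.036 + 0.036 − 1) = max(0, -0.928) = 0.000
¬(¬u ⊙ ¬u) = 1 − 0.000 = 1.000
¬¬(¬u ⊙ ¬u) = 1 − 1.000 = 0.000
¬¬¬(¬u ⊙ ¬u) = 1 − 0.000 = 1.000
¬¬¬¬(¬u ⊙ ¬u) = 1 − 1.000 = 0.000
¬¬¬¬¬(¬u ⊙ ¬u) = 1 − 0.000 = 1.000
u ⊙ u = max(0, 0.964 + 0.964 − 1) = max(0, 0.928) = 0.928
(u ⊙ u) ∨ v = max(0.928, 0.826) = 0.928
¬¬¬¬¬(¬u ⊙ ¬u) ⊙ ((u ⊙ u) ∨ v) = max(0, 1.000 + 0.928 − 1) = max(0, 0.928) = 0.928

0.928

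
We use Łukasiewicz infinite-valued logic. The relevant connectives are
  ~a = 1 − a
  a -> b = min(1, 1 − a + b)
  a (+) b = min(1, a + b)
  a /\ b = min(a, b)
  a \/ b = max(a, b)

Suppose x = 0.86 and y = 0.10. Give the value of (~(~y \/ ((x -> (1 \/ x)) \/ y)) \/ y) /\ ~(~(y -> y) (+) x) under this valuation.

~y = 1 − 0.10 = 0.90
1 \/ x = max(1.00, 0.86) = 1.00
x -> (1 \/ x) = min(1, 1 − 0.86 + 1.00) = min(1, 1.14) = 1.00
(x -> (1 \/ x)) \/ y = max(1.00, 0.10) = 1.00
~y \/ ((x -> (1 \/ x)) \/ y) = max(0.90, 1.00) = 1.00
~(~y \/ ((x -> (1 \/ x)) \/ y)) = 1 − 1.00 = 0.00
~(~y \/ ((x -> (1 \/ x)) \/ y)) \/ y = max(0.00, 0.10) = 0.10
y -> y = min(1, 1 − 0.10 + 0.10) = min(1, 1.00) = 1.00
~(y -> y) = 1 − 1.00 = 0.00
~(y -> y) (+) x = min(1, 0.00 + 0.86) = min(1, 0.86) = 0.86
~(~(y -> y) (+) x) = 1 − 0.86 = 0.14
(~(~y \/ ((x -> (1 \/ x)) \/ y)) \/ y) /\ ~(~(y -> y) (+) x) = min(0.10, 0.14) = 0.10

0.10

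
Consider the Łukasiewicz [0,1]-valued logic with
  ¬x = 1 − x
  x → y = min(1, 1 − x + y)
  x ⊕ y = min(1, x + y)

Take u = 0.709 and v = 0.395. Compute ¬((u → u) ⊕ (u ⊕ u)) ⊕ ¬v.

0.605

u → u = min(1, 1 − 0.709 + 0.709) = min(1, 1.000) = 1.000
u ⊕ u = min(1, 0.709 + 0.709) = min(1, 1.418) = 1.000
(u → u) ⊕ (u ⊕ u) = min(1, 1.000 + 1.000) = min(1, 2.000) = 1.000
¬((u → u) ⊕ (u ⊕ u)) = 1 − 1.000 = 0.000
¬v = 1 − 0.395 = 0.605
¬((u → u) ⊕ (u ⊕ u)) ⊕ ¬v = min(1, 0.000 + 0.605) = min(1, 0.605) = 0.605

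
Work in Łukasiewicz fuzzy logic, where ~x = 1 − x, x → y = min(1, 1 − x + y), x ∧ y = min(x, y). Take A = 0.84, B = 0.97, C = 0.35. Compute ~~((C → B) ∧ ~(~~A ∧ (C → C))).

0.16

C → B = min(1, 1 − 0.35 + 0.97) = min(1, 1.62) = 1.00
~A = 1 − 0.84 = 0.16
~~A = 1 − 0.16 = 0.84
C → C = min(1, 1 − 0.35 + 0.35) = min(1, 1.00) = 1.00
~~A ∧ (C → C) = min(0.84, 1.00) = 0.84
~(~~A ∧ (C → C)) = 1 − 0.84 = 0.16
(C → B) ∧ ~(~~A ∧ (C → C)) = min(1.00, 0.16) = 0.16
~((C → B) ∧ ~(~~A ∧ (C → C))) = 1 − 0.16 = 0.84
~~((C → B) ∧ ~(~~A ∧ (C → C))) = 1 − 0.84 = 0.16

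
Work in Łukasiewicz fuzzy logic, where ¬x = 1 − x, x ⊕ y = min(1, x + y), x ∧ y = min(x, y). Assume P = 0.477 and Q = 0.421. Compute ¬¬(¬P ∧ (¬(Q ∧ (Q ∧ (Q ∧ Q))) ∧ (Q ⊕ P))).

¬P = 1 − 0.477 = 0.523
Q ∧ Q = min(0.421, 0.421) = 0.421
Q ∧ (Q ∧ Q) = min(0.421, 0.421) = 0.421
Q ∧ (Q ∧ (Q ∧ Q)) = min(0.421, 0.421) = 0.421
¬(Q ∧ (Q ∧ (Q ∧ Q))) = 1 − 0.421 = 0.579
Q ⊕ P = min(1, 0.421 + 0.477) = min(1, 0.898) = 0.898
¬(Q ∧ (Q ∧ (Q ∧ Q))) ∧ (Q ⊕ P) = min(0.579, 0.898) = 0.579
¬P ∧ (¬(Q ∧ (Q ∧ (Q ∧ Q))) ∧ (Q ⊕ P)) = min(0.523, 0.579) = 0.523
¬(¬P ∧ (¬(Q ∧ (Q ∧ (Q ∧ Q))) ∧ (Q ⊕ P))) = 1 − 0.523 = 0.477
¬¬(¬P ∧ (¬(Q ∧ (Q ∧ (Q ∧ Q))) ∧ (Q ⊕ P))) = 1 − 0.477 = 0.523

0.523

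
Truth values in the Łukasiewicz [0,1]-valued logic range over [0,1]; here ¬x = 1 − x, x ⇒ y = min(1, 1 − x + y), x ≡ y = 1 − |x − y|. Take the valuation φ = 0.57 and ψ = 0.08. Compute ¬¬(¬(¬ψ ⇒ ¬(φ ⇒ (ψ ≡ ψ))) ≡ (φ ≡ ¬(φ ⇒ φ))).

¬ψ = 1 − 0.08 = 0.92
ψ ≡ ψ = 1 − |0.08 − 0.08| = 1 − 0.00 = 1.00
φ ⇒ (ψ ≡ ψ) = min(1, 1 − 0.57 + 1.00) = min(1, 1.43) = 1.00
¬(φ ⇒ (ψ ≡ ψ)) = 1 − 1.00 = 0.00
¬ψ ⇒ ¬(φ ⇒ (ψ ≡ ψ)) = min(1, 1 − 0.92 + 0.00) = min(1, 0.08) = 0.08
¬(¬ψ ⇒ ¬(φ ⇒ (ψ ≡ ψ))) = 1 − 0.08 = 0.92
φ ⇒ φ = min(1, 1 − 0.57 + 0.57) = min(1, 1.00) = 1.00
¬(φ ⇒ φ) = 1 − 1.00 = 0.00
φ ≡ ¬(φ ⇒ φ) = 1 − |0.57 − 0.00| = 1 − 0.57 = 0.43
¬(¬ψ ⇒ ¬(φ ⇒ (ψ ≡ ψ))) ≡ (φ ≡ ¬(φ ⇒ φ)) = 1 − |0.92 − 0.43| = 1 − 0.49 = 0.51
¬(¬(¬ψ ⇒ ¬(φ ⇒ (ψ ≡ ψ))) ≡ (φ ≡ ¬(φ ⇒ φ))) = 1 − 0.51 = 0.49
¬¬(¬(¬ψ ⇒ ¬(φ ⇒ (ψ ≡ ψ))) ≡ (φ ≡ ¬(φ ⇒ φ))) = 1 − 0.49 = 0.51

0.51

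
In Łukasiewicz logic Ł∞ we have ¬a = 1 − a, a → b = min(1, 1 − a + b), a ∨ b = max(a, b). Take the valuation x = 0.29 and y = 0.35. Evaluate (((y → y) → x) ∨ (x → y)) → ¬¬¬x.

y → y = min(1, 1 − 0.35 + 0.35) = min(1, 1.00) = 1.00
(y → y) → x = min(1, 1 − 1.00 + 0.29) = min(1, 0.29) = 0.29
x → y = min(1, 1 − 0.29 + 0.35) = min(1, 1.06) = 1.00
((y → y) → x) ∨ (x → y) = max(0.29, 1.00) = 1.00
¬x = 1 − 0.29 = 0.71
¬¬x = 1 − 0.71 = 0.29
¬¬¬x = 1 − 0.29 = 0.71
(((y → y) → x) ∨ (x → y)) → ¬¬¬x = min(1, 1 − 1.00 + 0.71) = min(1, 0.71) = 0.71

0.71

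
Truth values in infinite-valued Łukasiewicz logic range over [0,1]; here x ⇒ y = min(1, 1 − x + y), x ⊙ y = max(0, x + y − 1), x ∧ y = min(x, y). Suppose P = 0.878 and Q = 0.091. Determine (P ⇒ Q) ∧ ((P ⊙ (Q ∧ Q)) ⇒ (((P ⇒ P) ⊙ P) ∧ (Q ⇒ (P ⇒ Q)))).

0.213

P ⇒ Q = min(1, 1 − 0.878 + 0.091) = min(1, 0.213) = 0.213
Q ∧ Q = min(0.091, 0.091) = 0.091
P ⊙ (Q ∧ Q) = max(0, 0.878 + 0.091 − 1) = max(0, -0.031) = 0.000
P ⇒ P = min(1, 1 − 0.878 + 0.878) = min(1, 1.000) = 1.000
(P ⇒ P) ⊙ P = max(0, 1.000 + 0.878 − 1) = max(0, 0.878) = 0.878
Q ⇒ (P ⇒ Q) = min(1, 1 − 0.091 + 0.213) = min(1, 1.122) = 1.000
((P ⇒ P) ⊙ P) ∧ (Q ⇒ (P ⇒ Q)) = min(0.878, 1.000) = 0.878
(P ⊙ (Q ∧ Q)) ⇒ (((P ⇒ P) ⊙ P) ∧ (Q ⇒ (P ⇒ Q))) = min(1, 1 − 0.000 + 0.878) = min(1, 1.878) = 1.000
(P ⇒ Q) ∧ ((P ⊙ (Q ∧ Q)) ⇒ (((P ⇒ P) ⊙ P) ∧ (Q ⇒ (P ⇒ Q)))) = min(0.213, 1.000) = 0.213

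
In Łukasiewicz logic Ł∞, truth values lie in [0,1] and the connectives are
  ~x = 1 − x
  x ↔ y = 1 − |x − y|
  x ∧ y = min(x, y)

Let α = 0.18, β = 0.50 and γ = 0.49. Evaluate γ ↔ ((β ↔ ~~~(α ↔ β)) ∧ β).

α ↔ β = 1 − |0.18 − 0.50| = 1 − 0.32 = 0.68
~(α ↔ β) = 1 − 0.68 = 0.32
~~(α ↔ β) = 1 − 0.32 = 0.68
~~~(α ↔ β) = 1 − 0.68 = 0.32
β ↔ ~~~(α ↔ β) = 1 − |0.50 − 0.32| = 1 − 0.18 = 0.82
(β ↔ ~~~(α ↔ β)) ∧ β = min(0.82, 0.50) = 0.50
γ ↔ ((β ↔ ~~~(α ↔ β)) ∧ β) = 1 − |0.49 − 0.50| = 1 − 0.01 = 0.99

0.99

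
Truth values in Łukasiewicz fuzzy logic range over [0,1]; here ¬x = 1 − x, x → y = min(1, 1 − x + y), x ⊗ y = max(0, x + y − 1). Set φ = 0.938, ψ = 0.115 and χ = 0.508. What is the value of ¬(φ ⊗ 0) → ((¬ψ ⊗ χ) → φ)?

φ ⊗ 0 = max(0, 0.938 + 0.000 − 1) = max(0, -0.062) = 0.000
¬(φ ⊗ 0) = 1 − 0.000 = 1.000
¬ψ = 1 − 0.115 = 0.885
¬ψ ⊗ χ = max(0, 0.885 + 0.508 − 1) = max(0, 0.393) = 0.393
(¬ψ ⊗ χ) → φ = min(1, 1 − 0.393 + 0.938) = min(1, 1.545) = 1.000
¬(φ ⊗ 0) → ((¬ψ ⊗ χ) → φ) = min(1, 1 − 1.000 + 1.000) = min(1, 1.000) = 1.000

1.000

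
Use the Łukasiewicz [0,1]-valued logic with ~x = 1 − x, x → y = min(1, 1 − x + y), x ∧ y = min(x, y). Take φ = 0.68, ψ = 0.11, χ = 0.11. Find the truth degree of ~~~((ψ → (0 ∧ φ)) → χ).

0 ∧ φ = min(0.00, 0.68) = 0.00
ψ → (0 ∧ φ) = min(1, 1 − 0.11 + 0.00) = min(1, 0.89) = 0.89
(ψ → (0 ∧ φ)) → χ = min(1, 1 − 0.89 + 0.11) = min(1, 0.22) = 0.22
~((ψ → (0 ∧ φ)) → χ) = 1 − 0.22 = 0.78
~~((ψ → (0 ∧ φ)) → χ) = 1 − 0.78 = 0.22
~~~((ψ → (0 ∧ φ)) → χ) = 1 − 0.22 = 0.78

0.78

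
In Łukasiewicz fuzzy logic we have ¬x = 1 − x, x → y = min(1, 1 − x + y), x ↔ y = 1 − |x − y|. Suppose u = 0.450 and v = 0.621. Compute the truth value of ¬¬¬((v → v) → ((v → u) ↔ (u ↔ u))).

v → v = min(1, 1 − 0.621 + 0.621) = min(1, 1.000) = 1.000
v → u = min(1, 1 − 0.621 + 0.450) = min(1, 0.829) = 0.829
u ↔ u = 1 − |0.450 − 0.450| = 1 − 0.000 = 1.000
(v → u) ↔ (u ↔ u) = 1 − |0.829 − 1.000| = 1 − 0.171 = 0.829
(v → v) → ((v → u) ↔ (u ↔ u)) = min(1, 1 − 1.000 + 0.829) = min(1, 0.829) = 0.829
¬((v → v) → ((v → u) ↔ (u ↔ u))) = 1 − 0.829 = 0.171
¬¬((v → v) → ((v → u) ↔ (u ↔ u))) = 1 − 0.171 = 0.829
¬¬¬((v → v) → ((v → u) ↔ (u ↔ u))) = 1 − 0.829 = 0.171

0.171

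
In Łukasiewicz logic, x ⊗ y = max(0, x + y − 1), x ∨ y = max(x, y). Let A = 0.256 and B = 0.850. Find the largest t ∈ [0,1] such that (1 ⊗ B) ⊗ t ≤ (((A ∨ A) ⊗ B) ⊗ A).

1 ⊗ B = max(0, 1.000 + 0.850 − 1) = max(0, 0.850) = 0.850
So the left factor is 1 ⊗ B = 0.850.
A ∨ A = max(0.256, 0.256) = 0.256
(A ∨ A) ⊗ B = max(0, 0.256 + 0.850 − 1) = max(0, 0.106) = 0.106
((A ∨ A) ⊗ B) ⊗ A = max(0, 0.106 + 0.256 − 1) = max(0, -0.638) = 0.000
So the right-hand bound is ((A ∨ A) ⊗ B) ⊗ A = 0.000.
The residuum of the Łukasiewicz t-norm gives the supremum: min(1, 1 − 0.850 + 0.000).
1 − 0.850 + 0.000 = 0.150, so t = min(1, 0.150) = 0.150.
Check: 0.850 ⊗ 0.150 = max(0, 0.000) = 0.000 ≤ 0.000.

0.150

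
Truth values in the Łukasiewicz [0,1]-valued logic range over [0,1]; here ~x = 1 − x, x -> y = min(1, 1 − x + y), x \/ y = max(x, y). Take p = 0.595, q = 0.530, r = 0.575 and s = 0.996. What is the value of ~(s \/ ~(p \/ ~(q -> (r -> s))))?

0.004

r -> s = min(1, 1 − 0.575 + 0.996) = min(1, 1.421) = 1.000
q -> (r -> s) = min(1, 1 − 0.530 + 1.000) = min(1, 1.470) = 1.000
~(q -> (r -> s)) = 1 − 1.000 = 0.000
p \/ ~(q -> (r -> s)) = max(0.595, 0.000) = 0.595
~(p \/ ~(q -> (r -> s))) = 1 − 0.595 = 0.405
s \/ ~(p \/ ~(q -> (r -> s))) = max(0.996, 0.405) = 0.996
~(s \/ ~(p \/ ~(q -> (r -> s)))) = 1 − 0.996 = 0.004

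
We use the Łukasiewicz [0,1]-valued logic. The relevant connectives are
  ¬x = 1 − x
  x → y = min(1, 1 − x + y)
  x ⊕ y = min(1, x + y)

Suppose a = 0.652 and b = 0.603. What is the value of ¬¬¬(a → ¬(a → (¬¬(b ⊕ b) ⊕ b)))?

b ⊕ b = min(1, 0.603 + 0.603) = min(1, 1.206) = 1.000
¬(b ⊕ b) = 1 − 1.000 = 0.000
¬¬(b ⊕ b) = 1 − 0.000 = 1.000
¬¬(b ⊕ b) ⊕ b = min(1, 1.000 + 0.603) = min(1, 1.603) = 1.000
a → (¬¬(b ⊕ b) ⊕ b) = min(1, 1 − 0.652 + 1.000) = min(1, 1.348) = 1.000
¬(a → (¬¬(b ⊕ b) ⊕ b)) = 1 − 1.000 = 0.000
a → ¬(a → (¬¬(b ⊕ b) ⊕ b)) = min(1, 1 − 0.652 + 0.000) = min(1, 0.348) = 0.348
¬(a → ¬(a → (¬¬(b ⊕ b) ⊕ b))) = 1 − 0.348 = 0.652
¬¬(a → ¬(a → (¬¬(b ⊕ b) ⊕ b))) = 1 − 0.652 = 0.348
¬¬¬(a → ¬(a → (¬¬(b ⊕ b) ⊕ b))) = 1 − 0.348 = 0.652

0.652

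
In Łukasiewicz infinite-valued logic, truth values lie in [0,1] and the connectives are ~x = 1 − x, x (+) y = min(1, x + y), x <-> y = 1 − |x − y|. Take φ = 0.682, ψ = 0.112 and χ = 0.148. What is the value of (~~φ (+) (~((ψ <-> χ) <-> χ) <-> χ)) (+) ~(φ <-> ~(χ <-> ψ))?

~φ = 1 − 0.682 = 0.318
~~φ = 1 − 0.318 = 0.682
ψ <-> χ = 1 − |0.112 − 0.148| = 1 − 0.036 = 0.964
(ψ <-> χ) <-> χ = 1 − |0.964 − 0.148| = 1 − 0.816 = 0.184
~((ψ <-> χ) <-> χ) = 1 − 0.184 = 0.816
~((ψ <-> χ) <-> χ) <-> χ = 1 − |0.816 − 0.148| = 1 − 0.668 = 0.332
~~φ (+) (~((ψ <-> χ) <-> χ) <-> χ) = min(1, 0.682 + 0.332) = min(1, 1.014) = 1.000
χ <-> ψ = 1 − |0.148 − 0.112| = 1 − 0.036 = 0.964
~(χ <-> ψ) = 1 − 0.964 = 0.036
φ <-> ~(χ <-> ψ) = 1 − |0.682 − 0.036| = 1 − 0.646 = 0.354
~(φ <-> ~(χ <-> ψ)) = 1 − 0.354 = 0.646
(~~φ (+) (~((ψ <-> χ) <-> χ) <-> χ)) (+) ~(φ <-> ~(χ <-> ψ)) = min(1, 1.000 + 0.646) = min(1, 1.646) = 1.000

1.000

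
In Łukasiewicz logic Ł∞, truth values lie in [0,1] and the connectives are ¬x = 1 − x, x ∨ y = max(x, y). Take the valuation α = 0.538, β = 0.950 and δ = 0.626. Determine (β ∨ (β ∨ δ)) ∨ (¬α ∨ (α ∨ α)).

β ∨ δ = max(0.950, 0.626) = 0.950
β ∨ (β ∨ δ) = max(0.950, 0.950) = 0.950
¬α = 1 − 0.538 = 0.462
α ∨ α = max(0.538, 0.538) = 0.538
¬α ∨ (α ∨ α) = max(0.462, 0.538) = 0.538
(β ∨ (β ∨ δ)) ∨ (¬α ∨ (α ∨ α)) = max(0.950, 0.538) = 0.950

0.950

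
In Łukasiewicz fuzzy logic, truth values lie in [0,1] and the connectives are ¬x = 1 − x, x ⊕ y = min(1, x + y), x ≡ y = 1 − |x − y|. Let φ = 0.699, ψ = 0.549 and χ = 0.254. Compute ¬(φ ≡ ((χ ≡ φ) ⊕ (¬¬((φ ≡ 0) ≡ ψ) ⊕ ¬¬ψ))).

χ ≡ φ = 1 − |0.254 − 0.699| = 1 − 0.445 = 0.555
φ ≡ 0 = 1 − |0.699 − 0.000| = 1 − 0.699 = 0.301
(φ ≡ 0) ≡ ψ = 1 − |0.301 − 0.549| = 1 − 0.248 = 0.752
¬((φ ≡ 0) ≡ ψ) = 1 − 0.752 = 0.248
¬¬((φ ≡ 0) ≡ ψ) = 1 − 0.248 = 0.752
¬ψ = 1 − 0.549 = 0.451
¬¬ψ = 1 − 0.451 = 0.549
¬¬((φ ≡ 0) ≡ ψ) ⊕ ¬¬ψ = min(1, 0.752 + 0.549) = min(1, 1.301) = 1.000
(χ ≡ φ) ⊕ (¬¬((φ ≡ 0) ≡ ψ) ⊕ ¬¬ψ) = min(1, 0.555 + 1.000) = min(1, 1.555) = 1.000
φ ≡ ((χ ≡ φ) ⊕ (¬¬((φ ≡ 0) ≡ ψ) ⊕ ¬¬ψ)) = 1 − |0.699 − 1.000| = 1 − 0.301 = 0.699
¬(φ ≡ ((χ ≡ φ) ⊕ (¬¬((φ ≡ 0) ≡ ψ) ⊕ ¬¬ψ))) = 1 − 0.699 = 0.301

0.301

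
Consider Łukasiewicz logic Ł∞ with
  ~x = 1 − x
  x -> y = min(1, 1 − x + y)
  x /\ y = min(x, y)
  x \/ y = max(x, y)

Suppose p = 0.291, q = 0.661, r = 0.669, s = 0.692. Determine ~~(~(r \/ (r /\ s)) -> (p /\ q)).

0.960

r /\ s = min(0.669, 0.692) = 0.669
r \/ (r /\ s) = max(0.669, 0.669) = 0.669
~(r \/ (r /\ s)) = 1 − 0.669 = 0.331
p /\ q = min(0.291, 0.661) = 0.291
~(r \/ (r /\ s)) -> (p /\ q) = min(1, 1 − 0.331 + 0.291) = min(1, 0.960) = 0.960
~(~(r \/ (r /\ s)) -> (p /\ q)) = 1 − 0.960 = 0.040
~~(~(r \/ (r /\ s)) -> (p /\ q)) = 1 − 0.040 = 0.960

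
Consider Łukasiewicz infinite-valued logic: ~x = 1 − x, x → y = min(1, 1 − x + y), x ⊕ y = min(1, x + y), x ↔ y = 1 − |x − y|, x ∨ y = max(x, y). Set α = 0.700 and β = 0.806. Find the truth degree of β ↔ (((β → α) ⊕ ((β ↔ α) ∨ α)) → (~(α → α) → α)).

β → α = min(1, 1 − 0.806 + 0.700) = min(1, 0.894) = 0.894
β ↔ α = 1 − |0.806 − 0.700| = 1 − 0.106 = 0.894
(β ↔ α) ∨ α = max(0.894, 0.700) = 0.894
(β → α) ⊕ ((β ↔ α) ∨ α) = min(1, 0.894 + 0.894) = min(1, 1.788) = 1.000
α → α = min(1, 1 − 0.700 + 0.700) = min(1, 1.000) = 1.000
~(α → α) = 1 − 1.000 = 0.000
~(α → α) → α = min(1, 1 − 0.000 + 0.700) = min(1, 1.700) = 1.000
((β → α) ⊕ ((β ↔ α) ∨ α)) → (~(α → α) → α) = min(1, 1 − 1.000 + 1.000) = min(1, 1.000) = 1.000
β ↔ (((β → α) ⊕ ((β ↔ α) ∨ α)) → (~(α → α) → α)) = 1 − |0.806 − 1.000| = 1 − 0.194 = 0.806

0.806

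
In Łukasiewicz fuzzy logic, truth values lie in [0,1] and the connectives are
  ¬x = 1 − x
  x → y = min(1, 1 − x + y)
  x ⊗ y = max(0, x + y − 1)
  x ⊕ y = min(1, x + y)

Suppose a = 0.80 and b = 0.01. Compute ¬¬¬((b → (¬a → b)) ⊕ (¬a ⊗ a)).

¬a = 1 − 0.80 = 0.20
¬a → b = min(1, 1 − 0.20 + 0.01) = min(1, 0.81) = 0.81
b → (¬a → b) = min(1, 1 − 0.01 + 0.81) = min(1, 1.80) = 1.00
¬a ⊗ a = max(0, 0.20 + 0.80 − 1) = max(0, 0.00) = 0.00
(b → (¬a → b)) ⊕ (¬a ⊗ a) = min(1, 1.00 + 0.00) = min(1, 1.00) = 1.00
¬((b → (¬a → b)) ⊕ (¬a ⊗ a)) = 1 − 1.00 = 0.00
¬¬((b → (¬a → b)) ⊕ (¬a ⊗ a)) = 1 − 0.00 = 1.00
¬¬¬((b → (¬a → b)) ⊕ (¬a ⊗ a)) = 1 − 1.00 = 0.00

0.00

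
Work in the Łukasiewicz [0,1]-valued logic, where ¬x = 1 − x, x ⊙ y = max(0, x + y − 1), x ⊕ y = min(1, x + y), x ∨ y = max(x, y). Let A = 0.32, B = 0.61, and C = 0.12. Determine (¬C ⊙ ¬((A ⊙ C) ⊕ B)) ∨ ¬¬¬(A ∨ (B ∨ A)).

0.39

¬C = 1 − 0.12 = 0.88
A ⊙ C = max(0, 0.32 + 0.12 − 1) = max(0, -0.56) = 0.00
(A ⊙ C) ⊕ B = min(1, 0.00 + 0.61) = min(1, 0.61) = 0.61
¬((A ⊙ C) ⊕ B) = 1 − 0.61 = 0.39
¬C ⊙ ¬((A ⊙ C) ⊕ B) = max(0, 0.88 + 0.39 − 1) = max(0, 0.27) = 0.27
B ∨ A = max(0.61, 0.32) = 0.61
A ∨ (B ∨ A) = max(0.32, 0.61) = 0.61
¬(A ∨ (B ∨ A)) = 1 − 0.61 = 0.39
¬¬(A ∨ (B ∨ A)) = 1 − 0.39 = 0.61
¬¬¬(A ∨ (B ∨ A)) = 1 − 0.61 = 0.39
(¬C ⊙ ¬((A ⊙ C) ⊕ B)) ∨ ¬¬¬(A ∨ (B ∨ A)) = max(0.27, 0.39) = 0.39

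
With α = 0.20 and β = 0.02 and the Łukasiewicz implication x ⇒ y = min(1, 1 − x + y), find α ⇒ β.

0.82

α ⇒ β = min(1, 1 − 0.20 + 0.02) = min(1, 0.82) = 0.82
For comparison, the Gödel implication (1 if x ≤ y else y) would give 0.02.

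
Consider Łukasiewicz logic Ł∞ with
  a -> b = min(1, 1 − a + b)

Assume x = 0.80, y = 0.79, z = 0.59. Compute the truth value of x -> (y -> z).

y -> z = min(1, 1 − 0.79 + 0.59) = min(1, 0.80) = 0.80
x -> (y -> z) = min(1, 1 − 0.80 + 0.80) = min(1, 1.00) = 1.00

1.00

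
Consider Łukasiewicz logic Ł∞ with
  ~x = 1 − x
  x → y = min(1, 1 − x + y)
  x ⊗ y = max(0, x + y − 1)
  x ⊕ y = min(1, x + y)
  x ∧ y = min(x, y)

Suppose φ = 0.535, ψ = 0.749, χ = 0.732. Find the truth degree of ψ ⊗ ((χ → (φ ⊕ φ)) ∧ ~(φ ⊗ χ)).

φ ⊕ φ = min(1, 0.535 + 0.535) = min(1, 1.070) = 1.000
χ → (φ ⊕ φ) = min(1, 1 − 0.732 + 1.000) = min(1, 1.268) = 1.000
φ ⊗ χ = max(0, 0.535 + 0.732 − 1) = max(0, 0.267) = 0.267
~(φ ⊗ χ) = 1 − 0.267 = 0.733
(χ → (φ ⊕ φ)) ∧ ~(φ ⊗ χ) = min(1.000, 0.733) = 0.733
ψ ⊗ ((χ → (φ ⊕ φ)) ∧ ~(φ ⊗ χ)) = max(0, 0.749 + 0.733 − 1) = max(0, 0.482) = 0.482

0.482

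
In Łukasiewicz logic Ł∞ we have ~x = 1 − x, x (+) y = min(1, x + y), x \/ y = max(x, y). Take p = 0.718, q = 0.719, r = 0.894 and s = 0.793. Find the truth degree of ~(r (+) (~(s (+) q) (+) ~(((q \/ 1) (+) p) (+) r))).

s (+) q = min(1, 0.793 + 0.719) = min(1, 1.512) = 1.000
~(s (+) q) = 1 − 1.000 = 0.000
q \/ 1 = max(0.719, 1.000) = 1.000
(q \/ 1) (+) p = min(1, 1.000 + 0.718) = min(1, 1.718) = 1.000
((q \/ 1) (+) p) (+) r = min(1, 1.000 + 0.894) = min(1, 1.894) = 1.000
~(((q \/ 1) (+) p) (+) r) = 1 − 1.000 = 0.000
~(s (+) q) (+) ~(((q \/ 1) (+) p) (+) r) = min(1, 0.000 + 0.000) = min(1, 0.000) = 0.000
r (+) (~(s (+) q) (+) ~(((q \/ 1) (+) p) (+) r)) = min(1, 0.894 + 0.000) = min(1, 0.894) = 0.894
~(r (+) (~(s (+) q) (+) ~(((q \/ 1) (+) p) (+) r))) = 1 − 0.894 = 0.106

0.106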